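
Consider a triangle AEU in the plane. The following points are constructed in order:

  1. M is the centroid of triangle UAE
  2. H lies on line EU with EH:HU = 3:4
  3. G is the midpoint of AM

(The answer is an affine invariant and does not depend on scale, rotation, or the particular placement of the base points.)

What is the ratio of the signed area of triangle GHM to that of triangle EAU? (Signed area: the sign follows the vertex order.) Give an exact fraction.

Set A = (0, 0), E = (1, 0), U = (0, 1); any affine frame gives the same invariant.
1. M is the centroid of triangle UAE ⇒ M = (1/3, 1/3)
2. H lies on line EU with EH:HU = 3:4 ⇒ H = (4/7, 3/7)
3. G is the midpoint of AM ⇒ G = (1/6, 1/6)
2·[GHM] = 1/42, 2·[EAU] = -1
[GHM]:[EAU] = 1/42:-1 = -1/42

[GHM]:[EAU] = -1/42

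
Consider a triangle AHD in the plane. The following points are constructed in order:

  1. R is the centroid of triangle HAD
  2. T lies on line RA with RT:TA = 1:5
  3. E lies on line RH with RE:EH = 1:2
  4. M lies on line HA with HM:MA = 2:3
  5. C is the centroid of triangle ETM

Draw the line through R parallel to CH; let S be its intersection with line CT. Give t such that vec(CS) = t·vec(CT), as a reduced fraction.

t = 51/20

Work in coordinates with A = (0, 0), H = (1, 0), D = (0, 1).
1. R is the centroid of triangle HAD ⇒ R = (1/3, 1/3)
2. T lies on line RA with RT:TA = 1:5 ⇒ T = (5/18, 5/18)
3. E lies on line RH with RE:EH = 1:2 ⇒ E = (5/9, 2/9)
4. M lies on line HA with HM:MA = 2:3 ⇒ M = (3/5, 0)
5. C is the centroid of triangle ETM ⇒ C = (43/90, 1/6)
through R parallel to CH: direction (47/90, -1/6); meets CT at S = (-29/900, 9/20)
S = C + t·(T−C) with t = 51/20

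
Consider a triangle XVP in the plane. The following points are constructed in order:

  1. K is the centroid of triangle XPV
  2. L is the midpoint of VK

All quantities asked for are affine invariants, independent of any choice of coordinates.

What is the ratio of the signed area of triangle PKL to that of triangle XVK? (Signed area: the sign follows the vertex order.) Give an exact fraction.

Assign X = (0, 0), V = (1, 0), P = (0, 1) — the answer is frame-independent, so this choice is without loss of generality.
1. K is the centroid of triangle XPV ⇒ K = (1/3, 1/3)
2. L is the midpoint of VK ⇒ L = (2/3, 1/6)
2·[PKL] = 1/6, 2·[XVK] = 1/3
[PKL]:[XVK] = 1/6:1/3 = 1/2

[PKL]:[XVK] = 1/2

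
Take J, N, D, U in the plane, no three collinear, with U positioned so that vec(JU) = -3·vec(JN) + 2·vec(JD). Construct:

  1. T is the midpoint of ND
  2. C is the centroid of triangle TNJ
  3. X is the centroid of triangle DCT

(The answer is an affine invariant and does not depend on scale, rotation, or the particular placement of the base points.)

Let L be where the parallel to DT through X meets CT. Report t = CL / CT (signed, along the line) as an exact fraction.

t = 2/3

Choose coordinates J = (0, 0), N = (1, 0), D = (0, 1), U = (-3, 2).
1. T is the midpoint of ND ⇒ T = (1/2, 1/2)
2. C is the centroid of triangle TNJ ⇒ C = (1/2, 1/6)
3. X is the centroid of triangle DCT ⇒ X = (1/3, 5/9)
through X parallel to DT: direction (1/2, -1/2); meets CT at L = (1/2, 7/18)
L = C + t·(T−C) with t = 2/3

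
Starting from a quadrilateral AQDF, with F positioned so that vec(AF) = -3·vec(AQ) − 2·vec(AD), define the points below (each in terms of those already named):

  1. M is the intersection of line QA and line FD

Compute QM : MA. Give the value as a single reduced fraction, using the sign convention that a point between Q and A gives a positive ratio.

Assign A = (0, 0), Q = (1, 0), D = (0, 1), F = (-3, -2) — the answer is frame-independent, so this choice is without loss of generality.
1. M is the intersection of line QA and line FD ⇒ M = (-1, 0)
M = Q + t·(A−Q) with t = 2, so QM:MA = t:(1−t) = 2:-1

QM:MA = -2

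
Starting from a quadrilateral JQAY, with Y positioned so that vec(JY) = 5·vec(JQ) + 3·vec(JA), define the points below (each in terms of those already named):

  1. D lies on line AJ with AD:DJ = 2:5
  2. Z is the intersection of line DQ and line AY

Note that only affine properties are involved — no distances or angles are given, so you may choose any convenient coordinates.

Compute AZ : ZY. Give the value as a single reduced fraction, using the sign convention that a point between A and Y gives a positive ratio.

AZ:ZY = -2/41

Assign J = (0, 0), Q = (1, 0), A = (0, 1), Y = (5, 3) — the answer is frame-independent, so this choice is without loss of generality.
1. D lies on line AJ with AD:DJ = 2:5 ⇒ D = (0, 5/7)
2. Z is the intersection of line DQ and line AY ⇒ Z = (-10/39, 35/39)
Z = A + t·(Y−A) with t = -2/39, so AZ:ZY = t:(1−t) = -2/39:41/39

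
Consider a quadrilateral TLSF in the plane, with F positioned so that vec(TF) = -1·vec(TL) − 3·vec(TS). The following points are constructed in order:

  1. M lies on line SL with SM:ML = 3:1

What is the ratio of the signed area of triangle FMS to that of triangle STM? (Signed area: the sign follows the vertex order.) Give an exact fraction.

[FMS]:[STM] = 5

Choose coordinates T = (0, 0), L = (1, 0), S = (0, 1), F = (-1, -3).
1. M lies on line SL with SM:ML = 3:1 ⇒ M = (3/4, 1/4)
2·[FMS] = 15/4, 2·[STM] = 3/4
[FMS]:[STM] = 15/4:3/4 = 5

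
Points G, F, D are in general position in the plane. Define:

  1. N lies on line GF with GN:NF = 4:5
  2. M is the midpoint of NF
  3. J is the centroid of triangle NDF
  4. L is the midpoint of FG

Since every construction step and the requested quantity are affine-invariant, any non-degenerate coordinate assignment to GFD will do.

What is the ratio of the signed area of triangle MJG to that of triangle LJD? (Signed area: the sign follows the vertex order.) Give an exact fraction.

[MJG]:[LJD] = 13/8

Assign G = (0, 0), F = (1, 0), D = (0, 1) — the answer is frame-independent, so this choice is without loss of generality.
1. N lies on line GF with GN:NF = 4:5 ⇒ N = (4/9, 0)
2. M is the midpoint of NF ⇒ M = (13/18, 0)
3. J is the centroid of triangle NDF ⇒ J = (13/27, 1/3)
4. L is the midpoint of FG ⇒ L = (1/2, 0)
2·[MJG] = 13/54, 2·[LJD] = 4/27
[MJG]:[LJD] = 13/54:4/27 = 13/8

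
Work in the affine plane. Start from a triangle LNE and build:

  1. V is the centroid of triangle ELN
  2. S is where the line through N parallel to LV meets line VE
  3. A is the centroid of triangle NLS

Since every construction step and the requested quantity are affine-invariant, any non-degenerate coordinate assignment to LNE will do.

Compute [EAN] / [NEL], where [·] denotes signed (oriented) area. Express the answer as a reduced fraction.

[EAN]:[NEL] = 5/9

Choose coordinates L = (0, 0), N = (1, 0), E = (0, 1).
1. V is the centroid of triangle ELN ⇒ V = (1/3, 1/3)
2. S is where the line through N parallel to LV meets line VE ⇒ S = (2/3, -1/3)
3. A is the centroid of triangle NLS ⇒ A = (5/9, -1/9)
2·[EAN] = 5/9, 2·[NEL] = 1
[EAN]:[NEL] = 5/9:1 = 5/9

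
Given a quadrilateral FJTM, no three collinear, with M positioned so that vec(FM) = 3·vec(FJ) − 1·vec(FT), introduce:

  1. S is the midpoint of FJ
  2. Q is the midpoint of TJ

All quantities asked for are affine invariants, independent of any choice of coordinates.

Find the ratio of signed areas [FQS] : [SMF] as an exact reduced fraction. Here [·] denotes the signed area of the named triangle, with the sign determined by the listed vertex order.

[FQS]:[SMF] = 1/2

Work in coordinates with F = (0, 0), J = (1, 0), T = (0, 1), M = (3, -1).
1. S is the midpoint of FJ ⇒ S = (1/2, 0)
2. Q is the midpoint of TJ ⇒ Q = (1/2, 1/2)
2·[FQS] = -1/4, 2·[SMF] = -1/2
[FQS]:[SMF] = -1/4:-1/2 = 1/2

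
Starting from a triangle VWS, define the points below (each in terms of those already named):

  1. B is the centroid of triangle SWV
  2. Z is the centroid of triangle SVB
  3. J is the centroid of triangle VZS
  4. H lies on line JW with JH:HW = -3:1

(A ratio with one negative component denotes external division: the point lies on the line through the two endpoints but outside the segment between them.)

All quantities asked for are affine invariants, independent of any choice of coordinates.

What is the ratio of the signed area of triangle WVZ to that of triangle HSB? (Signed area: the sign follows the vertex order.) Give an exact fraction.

[WVZ]:[HSB] = -24/31

Set V = (0, 0), W = (1, 0), S = (0, 1); any affine frame gives the same invariant.
1. B is the centroid of triangle SWV ⇒ B = (1/3, 1/3)
2. Z is the centroid of triangle SVB ⇒ Z = (1/9, 4/9)
3. J is the centroid of triangle VZS ⇒ J = (1/27, 13/27)
4. H lies on line JW with JH:HW = -3:1 ⇒ H = (40/27, -13/54)
2·[WVZ] = -4/9, 2·[HSB] = 31/54
[WVZ]:[HSB] = -4/9:31/54 = -24/31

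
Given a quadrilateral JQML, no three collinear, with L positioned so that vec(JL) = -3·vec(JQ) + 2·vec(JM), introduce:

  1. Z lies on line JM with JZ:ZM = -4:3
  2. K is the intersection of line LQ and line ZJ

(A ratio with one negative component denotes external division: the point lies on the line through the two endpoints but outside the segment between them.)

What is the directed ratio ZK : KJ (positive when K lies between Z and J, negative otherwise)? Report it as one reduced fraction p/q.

Assign J = (0, 0), Q = (1, 0), M = (0, 1), L = (-3, 2) — the answer is frame-independent, so this choice is without loss of generality.
1. Z lies on line JM with JZ:ZM = -4:3 ⇒ Z = (0, 4)
2. K is the intersection of line LQ and line ZJ ⇒ K = (0, 1/2)
K = Z + t·(J−Z) with t = 7/8, so ZK:KJ = t:(1−t) = 7/8:1/8

ZK:KJ = 7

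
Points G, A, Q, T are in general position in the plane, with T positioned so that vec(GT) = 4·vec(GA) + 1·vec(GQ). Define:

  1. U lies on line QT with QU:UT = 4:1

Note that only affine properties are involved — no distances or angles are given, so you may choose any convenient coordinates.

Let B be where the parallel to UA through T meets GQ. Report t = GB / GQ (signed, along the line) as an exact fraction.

Assign G = (0, 0), A = (1, 0), Q = (0, 1), T = (4, 1) — the answer is frame-independent, so this choice is without loss of generality.
1. U lies on line QT with QU:UT = 4:1 ⇒ U = (16/5, 1)
through T parallel to UA: direction (-11/5, -1); meets GQ at B = (0, -9/11)
B = G + t·(Q−G) with t = -9/11

t = -9/11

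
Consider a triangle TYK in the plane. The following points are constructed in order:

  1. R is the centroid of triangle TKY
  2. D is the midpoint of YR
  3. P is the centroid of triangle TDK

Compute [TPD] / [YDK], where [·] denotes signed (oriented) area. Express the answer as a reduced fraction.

Set T = (0, 0), Y = (1, 0), K = (0, 1); any affine frame gives the same invariant.
1. R is the centroid of triangle TKY ⇒ R = (1/3, 1/3)
2. D is the midpoint of YR ⇒ D = (2/3, 1/6)
3. P is the centroid of triangle TDK ⇒ P = (2/9, 7/18)
2·[TPD] = -2/9, 2·[YDK] = -1/6
[TPD]:[YDK] = -2/9:-1/6 = 4/3

[TPD]:[YDK] = 4/3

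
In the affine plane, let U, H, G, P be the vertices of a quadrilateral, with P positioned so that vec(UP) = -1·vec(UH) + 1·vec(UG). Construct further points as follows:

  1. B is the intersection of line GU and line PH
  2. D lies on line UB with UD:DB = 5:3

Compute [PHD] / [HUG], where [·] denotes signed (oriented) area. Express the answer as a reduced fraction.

Set U = (0, 0), H = (1, 0), G = (0, 1), P = (-1, 1); any affine frame gives the same invariant.
1. B is the intersection of line GU and line PH ⇒ B = (0, 1/2)
2. D lies on line UB with UD:DB = 5:3 ⇒ D = (0, 5/16)
2·[PHD] = -3/8, 2·[HUG] = -1
[PHD]:[HUG] = -3/8:-1 = 3/8

[PHD]:[HUG] = 3/8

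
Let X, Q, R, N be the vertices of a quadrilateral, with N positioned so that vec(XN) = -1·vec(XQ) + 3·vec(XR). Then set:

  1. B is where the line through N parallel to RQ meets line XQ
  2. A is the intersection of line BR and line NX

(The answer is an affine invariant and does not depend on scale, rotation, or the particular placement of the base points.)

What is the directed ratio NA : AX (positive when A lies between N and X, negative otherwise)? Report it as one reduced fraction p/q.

NA:AX = 3/2

Choose coordinates X = (0, 0), Q = (1, 0), R = (0, 1), N = (-1, 3).
1. B is where the line through N parallel to RQ meets line XQ ⇒ B = (2, 0)
2. A is the intersection of line BR and line NX ⇒ A = (-2/5, 6/5)
A = N + t·(X−N) with t = 3/5, so NA:AX = t:(1−t) = 3/5:2/5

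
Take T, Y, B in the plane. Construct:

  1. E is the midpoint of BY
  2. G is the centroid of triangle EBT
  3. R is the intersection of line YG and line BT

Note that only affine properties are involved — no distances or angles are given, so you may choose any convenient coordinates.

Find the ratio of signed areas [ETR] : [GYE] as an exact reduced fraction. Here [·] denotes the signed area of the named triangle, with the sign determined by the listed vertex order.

Assign T = (0, 0), Y = (1, 0), B = (0, 1) — the answer is frame-independent, so this choice is without loss of generality.
1. E is the midpoint of BY ⇒ E = (1/2, 1/2)
2. G is the centroid of triangle EBT ⇒ G = (1/6, 1/2)
3. R is the intersection of line YG and line BT ⇒ R = (0, 3/5)
2·[ETR] = -3/10, 2·[GYE] = 1/6
[ETR]:[GYE] = -3/10:1/6 = -9/5

[ETR]:[GYE] = -9/5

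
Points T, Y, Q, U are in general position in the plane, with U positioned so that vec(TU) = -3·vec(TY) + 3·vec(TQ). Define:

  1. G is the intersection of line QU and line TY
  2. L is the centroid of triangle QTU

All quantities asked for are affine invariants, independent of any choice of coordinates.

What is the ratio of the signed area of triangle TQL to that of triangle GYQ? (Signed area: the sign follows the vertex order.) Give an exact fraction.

[TQL]:[GYQ] = -2

Work in coordinates with T = (0, 0), Y = (1, 0), Q = (0, 1), U = (-3, 3).
1. G is the intersection of line QU and line TY ⇒ G = (3/2, 0)
2. L is the centroid of triangle QTU ⇒ L = (-1, 4/3)
2·[TQL] = 1, 2·[GYQ] = -1/2
[TQL]:[GYQ] = 1:-1/2 = -2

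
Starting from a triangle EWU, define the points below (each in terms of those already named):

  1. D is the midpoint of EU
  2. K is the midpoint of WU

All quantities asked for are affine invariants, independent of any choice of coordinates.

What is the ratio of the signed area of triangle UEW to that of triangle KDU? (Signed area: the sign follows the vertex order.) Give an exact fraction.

Work in coordinates with E = (0, 0), W = (1, 0), U = (0, 1).
1. D is the midpoint of EU ⇒ D = (0, 1/2)
2. K is the midpoint of WU ⇒ K = (1/2, 1/2)
2·[UEW] = 1, 2·[KDU] = -1/4
[UEW]:[KDU] = 1:-1/4 = -4

[UEW]:[KDU] = -4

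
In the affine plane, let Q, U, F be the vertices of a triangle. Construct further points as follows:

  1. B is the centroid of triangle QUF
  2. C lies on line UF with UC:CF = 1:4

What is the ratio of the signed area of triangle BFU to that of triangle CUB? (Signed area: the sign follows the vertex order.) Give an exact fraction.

Assign Q = (0, 0), U = (1, 0), F = (0, 1) — the answer is frame-independent, so this choice is without loss of generality.
1. B is the centroid of triangle QUF ⇒ B = (1/3, 1/3)
2. C lies on line UF with UC:CF = 1:4 ⇒ C = (4/5, 1/5)
2·[BFU] = -1/3, 2·[CUB] = -1/15
[BFU]:[CUB] = -1/3:-1/15 = 5

[BFU]:[CUB] = 5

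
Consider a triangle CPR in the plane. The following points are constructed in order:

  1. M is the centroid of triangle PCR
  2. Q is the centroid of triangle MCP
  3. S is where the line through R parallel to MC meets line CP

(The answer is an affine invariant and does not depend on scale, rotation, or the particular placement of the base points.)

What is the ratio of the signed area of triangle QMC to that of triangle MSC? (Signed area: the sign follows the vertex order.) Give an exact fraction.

[QMC]:[MSC] = 1/3

Assign C = (0, 0), P = (1, 0), R = (0, 1) — the answer is frame-independent, so this choice is without loss of generality.
1. M is the centroid of triangle PCR ⇒ M = (1/3, 1/3)
2. Q is the centroid of triangle MCP ⇒ Q = (4/9, 1/9)
3. S is where the line through R parallel to MC meets line CP ⇒ S = (-1, 0)
2·[QMC] = 1/9, 2·[MSC] = 1/3
[QMC]:[MSC] = 1/9:1/3 = 1/3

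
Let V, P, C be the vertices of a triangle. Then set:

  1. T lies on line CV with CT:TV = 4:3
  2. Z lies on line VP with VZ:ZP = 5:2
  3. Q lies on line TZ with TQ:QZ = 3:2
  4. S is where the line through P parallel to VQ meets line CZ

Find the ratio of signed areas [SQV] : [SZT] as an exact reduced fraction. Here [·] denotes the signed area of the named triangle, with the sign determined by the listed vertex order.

Assign V = (0, 0), P = (1, 0), C = (0, 1) — the answer is frame-independent, so this choice is without loss of generality.
1. T lies on line CV with CT:TV = 4:3 ⇒ T = (0, 3/7)
2. Z lies on line VP with VZ:ZP = 5:2 ⇒ Z = (5/7, 0)
3. Q lies on line TZ with TQ:QZ = 3:2 ⇒ Q = (3/7, 6/35)
4. S is where the line through P parallel to VQ meets line CZ ⇒ S = (7/9, -4/45)
2·[SQV] = 6/35, 2·[SZT] = 16/441
[SQV]:[SZT] = 6/35:16/441 = 189/40

[SQV]:[SZT] = 189/40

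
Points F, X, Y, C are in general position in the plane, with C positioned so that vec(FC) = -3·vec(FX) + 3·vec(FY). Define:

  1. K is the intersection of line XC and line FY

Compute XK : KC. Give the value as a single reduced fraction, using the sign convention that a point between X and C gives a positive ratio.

XK:KC = 1/3

Work in coordinates with F = (0, 0), X = (1, 0), Y = (0, 1), C = (-3, 3).
1. K is the intersection of line XC and line FY ⇒ K = (0, 3/4)
K = X + t·(C−X) with t = 1/4, so XK:KC = t:(1−t) = 1/4:3/4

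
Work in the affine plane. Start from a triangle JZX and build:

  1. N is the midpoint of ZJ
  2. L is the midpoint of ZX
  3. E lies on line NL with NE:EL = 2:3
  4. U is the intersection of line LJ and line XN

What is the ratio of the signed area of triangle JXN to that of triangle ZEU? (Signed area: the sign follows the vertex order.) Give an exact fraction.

Assign J = (0, 0), Z = (1, 0), X = (0, 1) — the answer is frame-independent, so this choice is without loss of generality.
1. N is the midpoint of ZJ ⇒ N = (1/2, 0)
2. L is the midpoint of ZX ⇒ L = (1/2, 1/2)
3. E lies on line NL with NE:EL = 2:3 ⇒ E = (1/2, 1/5)
4. U is the intersection of line LJ and line XN ⇒ U = (1/3, 1/3)
2·[JXN] = -1/2, 2·[ZEU] = -1/30
[JXN]:[ZEU] = -1/2:-1/30 = 15

[JXN]:[ZEU] = 15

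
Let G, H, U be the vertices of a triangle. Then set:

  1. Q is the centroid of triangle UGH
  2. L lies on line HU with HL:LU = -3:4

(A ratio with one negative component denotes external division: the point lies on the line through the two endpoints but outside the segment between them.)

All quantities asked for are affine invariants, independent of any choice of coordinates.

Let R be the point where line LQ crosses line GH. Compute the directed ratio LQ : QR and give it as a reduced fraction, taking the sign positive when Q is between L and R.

Work in coordinates with G = (0, 0), H = (1, 0), U = (0, 1).
1. Q is the centroid of triangle UGH ⇒ Q = (1/3, 1/3)
2. L lies on line HU with HL:LU = -3:4 ⇒ L = (4, -3)
line LQ meets GH at R = (7/10, 0)
Q = L + t·(R−L) with t = 10/9, so LQ:QR = 10/9:-1/9

LQ:QR = -10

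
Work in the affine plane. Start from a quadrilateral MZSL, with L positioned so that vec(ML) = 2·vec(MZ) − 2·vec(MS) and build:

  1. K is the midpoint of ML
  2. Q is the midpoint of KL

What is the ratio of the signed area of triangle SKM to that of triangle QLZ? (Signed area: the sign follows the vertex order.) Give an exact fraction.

[SKM]:[QLZ] = -2

Assign M = (0, 0), Z = (1, 0), S = (0, 1), L = (2, -2) — the answer is frame-independent, so this choice is without loss of generality.
1. K is the midpoint of ML ⇒ K = (1, -1)
2. Q is the midpoint of KL ⇒ Q = (3/2, -3/2)
2·[SKM] = -1, 2·[QLZ] = 1/2
[SKM]:[QLZ] = -1:1/2 = -2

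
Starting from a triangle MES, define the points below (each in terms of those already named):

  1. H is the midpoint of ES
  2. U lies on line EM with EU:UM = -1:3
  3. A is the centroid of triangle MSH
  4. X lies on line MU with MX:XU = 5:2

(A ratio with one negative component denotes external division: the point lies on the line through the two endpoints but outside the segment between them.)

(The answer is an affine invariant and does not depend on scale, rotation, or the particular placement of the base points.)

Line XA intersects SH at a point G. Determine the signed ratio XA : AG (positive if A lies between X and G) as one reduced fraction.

XA:AG = -17/14

Choose coordinates M = (0, 0), E = (1, 0), S = (0, 1).
1. H is the midpoint of ES ⇒ H = (1/2, 1/2)
2. U lies on line EM with EU:UM = -1:3 ⇒ U = (3/2, 0)
3. A is the centroid of triangle MSH ⇒ A = (1/6, 1/2)
4. X lies on line MU with MX:XU = 5:2 ⇒ X = (15/14, 0)
line XA meets SH at G = (31/34, 3/34)
A = X + t·(G−X) with t = 17/3, so XA:AG = 17/3:-14/3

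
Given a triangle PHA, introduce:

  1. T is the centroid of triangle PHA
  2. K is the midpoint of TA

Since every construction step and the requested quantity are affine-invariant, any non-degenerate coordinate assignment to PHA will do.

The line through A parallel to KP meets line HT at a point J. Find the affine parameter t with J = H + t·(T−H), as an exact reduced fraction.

Assign P = (0, 0), H = (1, 0), A = (0, 1) — the answer is frame-independent, so this choice is without loss of generality.
1. T is the centroid of triangle PHA ⇒ T = (1/3, 1/3)
2. K is the midpoint of TA ⇒ K = (1/6, 2/3)
through A parallel to KP: direction (-1/6, -2/3); meets HT at J = (-1/9, 5/9)
J = H + t·(T−H) with t = 5/3

t = 5/3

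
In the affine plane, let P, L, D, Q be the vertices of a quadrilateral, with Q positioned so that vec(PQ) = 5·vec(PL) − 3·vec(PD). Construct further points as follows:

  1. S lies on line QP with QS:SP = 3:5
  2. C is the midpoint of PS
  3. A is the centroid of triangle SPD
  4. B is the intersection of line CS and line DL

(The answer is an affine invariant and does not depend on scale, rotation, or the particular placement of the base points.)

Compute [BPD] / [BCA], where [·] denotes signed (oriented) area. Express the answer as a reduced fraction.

[BPD]:[BCA] = 8

Set P = (0, 0), L = (1, 0), D = (0, 1), Q = (5, -3); any affine frame gives the same invariant.
1. S lies on line QP with QS:SP = 3:5 ⇒ S = (25/8, -15/8)
2. C is the midpoint of PS ⇒ C = (25/16, -15/16)
3. A is the centroid of triangle SPD ⇒ A = (25/24, -7/24)
4. B is the intersection of line CS and line DL ⇒ B = (5/2, -3/2)
2·[BPD] = -5/2, 2·[BCA] = -5/16
[BPD]:[BCA] = -5/2:-5/16 = 8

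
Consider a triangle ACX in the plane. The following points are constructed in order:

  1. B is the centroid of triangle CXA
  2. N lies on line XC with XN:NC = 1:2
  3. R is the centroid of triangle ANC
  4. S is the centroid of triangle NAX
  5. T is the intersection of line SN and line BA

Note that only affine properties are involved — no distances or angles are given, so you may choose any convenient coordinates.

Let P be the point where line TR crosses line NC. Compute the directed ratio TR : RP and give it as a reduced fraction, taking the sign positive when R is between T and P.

TR:RP = -4

Work in coordinates with A = (0, 0), C = (1, 0), X = (0, 1).
1. B is the centroid of triangle CXA ⇒ B = (1/3, 1/3)
2. N lies on line XC with XN:NC = 1:2 ⇒ N = (1/3, 2/3)
3. R is the centroid of triangle ANC ⇒ R = (4/9, 2/9)
4. S is the centroid of triangle NAX ⇒ S = (1/9, 5/9)
5. T is the intersection of line SN and line BA ⇒ T = (1, 1)
line TR meets NC at P = (7/12, 5/12)
R = T + t·(P−T) with t = 4/3, so TR:RP = 4/3:-1/3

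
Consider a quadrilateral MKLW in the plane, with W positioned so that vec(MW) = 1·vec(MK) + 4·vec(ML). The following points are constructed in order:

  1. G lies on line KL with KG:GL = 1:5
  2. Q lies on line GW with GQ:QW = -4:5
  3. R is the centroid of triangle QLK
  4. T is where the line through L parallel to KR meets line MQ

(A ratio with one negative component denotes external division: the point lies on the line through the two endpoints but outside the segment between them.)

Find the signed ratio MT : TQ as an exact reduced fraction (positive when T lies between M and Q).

Assign M = (0, 0), K = (1, 0), L = (0, 1), W = (1, 4) — the answer is frame-independent, so this choice is without loss of generality.
1. G lies on line KL with KG:GL = 1:5 ⇒ G = (5/6, 1/6)
2. Q lies on line GW with GQ:QW = -4:5 ⇒ Q = (1/6, -91/6)
3. R is the centroid of triangle QLK ⇒ R = (7/18, -85/18)
4. T is where the line through L parallel to KR meets line MQ ⇒ T = (-11/1086, 1001/1086)
T = M + t·(Q−M) with t = -11/181, so MT:TQ = t:(1−t) = -11/181:192/181

MT:TQ = -11/192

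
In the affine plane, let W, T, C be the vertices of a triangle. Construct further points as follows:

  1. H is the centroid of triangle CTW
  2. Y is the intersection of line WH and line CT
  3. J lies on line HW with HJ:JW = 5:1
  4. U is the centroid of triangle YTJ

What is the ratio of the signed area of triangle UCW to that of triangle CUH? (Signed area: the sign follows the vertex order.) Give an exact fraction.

[UCW]:[CUH] = -7

Work in coordinates with W = (0, 0), T = (1, 0), C = (0, 1).
1. H is the centroid of triangle CTW ⇒ H = (1/3, 1/3)
2. Y is the intersection of line WH and line CT ⇒ Y = (1/2, 1/2)
3. J lies on line HW with HJ:JW = 5:1 ⇒ J = (1/18, 1/18)
4. U is the centroid of triangle YTJ ⇒ U = (14/27, 5/27)
2·[UCW] = 14/27, 2·[CUH] = -2/27
[UCW]:[CUH] = 14/27:-2/27 = -7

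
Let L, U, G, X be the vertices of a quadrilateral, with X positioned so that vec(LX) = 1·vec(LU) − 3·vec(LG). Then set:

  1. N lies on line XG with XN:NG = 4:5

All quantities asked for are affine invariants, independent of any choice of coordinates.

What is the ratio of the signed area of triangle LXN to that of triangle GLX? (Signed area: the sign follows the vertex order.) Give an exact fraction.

[LXN]:[GLX] = 4/9

Assign L = (0, 0), U = (1, 0), G = (0, 1), X = (1, -3) — the answer is frame-independent, so this choice is without loss of generality.
1. N lies on line XG with XN:NG = 4:5 ⇒ N = (5/9, -11/9)
2·[LXN] = 4/9, 2·[GLX] = 1
[LXN]:[GLX] = 4/9:1 = 4/9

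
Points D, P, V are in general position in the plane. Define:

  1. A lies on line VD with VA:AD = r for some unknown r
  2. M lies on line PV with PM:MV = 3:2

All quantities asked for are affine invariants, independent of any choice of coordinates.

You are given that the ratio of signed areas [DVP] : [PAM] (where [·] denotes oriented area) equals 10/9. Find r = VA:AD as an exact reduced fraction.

Choose coordinates D = (0, 0), P = (1, 0), V = (0, 1).
1. With VA:AD = r, write λ = r/(r+1) so A = V + λ·(D−V); A is affine-linear in λ
2. M lies on line PV with PM:MV = 3:2 ⇒ M = (2/5, 3/5)
Every point depending on A is an affine combination of A and λ-independent points, so each such coordinate is linear in λ; the λ² term in each signed area is a multiple of (D−V)×(D−V) = 0, so 2·[DVP] and 2·[PAM] are each linear in λ. Evaluating at λ=0 and λ=1:
  2·[DVP] = -1,   2·[PAM] = -3/5·λ
So [DVP]:[PAM] = (-1) / (-3/5·λ). Setting this equal to 10/9:
  -1 = 10/9·(-3/5·λ)  ⇒  λ = 3/2
Then r = λ/(1−λ) = (3/2)/(-1/2) = -3. Check: with r = -3, A = (0, -1/2) and [DVP]:[PAM] = 10/9 as required.

r = -3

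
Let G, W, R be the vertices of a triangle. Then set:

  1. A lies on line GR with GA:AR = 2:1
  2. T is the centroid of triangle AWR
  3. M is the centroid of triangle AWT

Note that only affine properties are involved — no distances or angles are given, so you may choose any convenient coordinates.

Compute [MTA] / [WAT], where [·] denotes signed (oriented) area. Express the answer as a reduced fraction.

[MTA]:[WAT] = -1/3

Assign G = (0, 0), W = (1, 0), R = (0, 1) — the answer is frame-independent, so this choice is without loss of generality.
1. A lies on line GR with GA:AR = 2:1 ⇒ A = (0, 2/3)
2. T is the centroid of triangle AWR ⇒ T = (1/3, 5/9)
3. M is the centroid of triangle AWT ⇒ M = (4/9, 11/27)
2·[MTA] = 1/27, 2·[WAT] = -1/9
[MTA]:[WAT] = 1/27:-1/9 = -1/3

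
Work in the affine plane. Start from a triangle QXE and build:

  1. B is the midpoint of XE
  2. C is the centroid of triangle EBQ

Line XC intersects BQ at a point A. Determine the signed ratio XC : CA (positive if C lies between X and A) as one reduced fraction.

XC:CA = -4

Set Q = (0, 0), X = (1, 0), E = (0, 1); any affine frame gives the same invariant.
1. B is the midpoint of XE ⇒ B = (1/2, 1/2)
2. C is the centroid of triangle EBQ ⇒ C = (1/6, 1/2)
line XC meets BQ at A = (3/8, 3/8)
C = X + t·(A−X) with t = 4/3, so XC:CA = 4/3:-1/3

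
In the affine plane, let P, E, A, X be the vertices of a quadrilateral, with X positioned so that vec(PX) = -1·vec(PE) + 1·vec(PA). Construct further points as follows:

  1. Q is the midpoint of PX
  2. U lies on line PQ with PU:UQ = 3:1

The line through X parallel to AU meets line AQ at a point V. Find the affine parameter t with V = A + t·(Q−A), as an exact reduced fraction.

Assign P = (0, 0), E = (1, 0), A = (0, 1), X = (-1, 1) — the answer is frame-independent, so this choice is without loss of generality.
1. Q is the midpoint of PX ⇒ Q = (-1/2, 1/2)
2. U lies on line PQ with PU:UQ = 3:1 ⇒ U = (-3/8, 3/8)
through X parallel to AU: direction (-3/8, -5/8); meets AQ at V = (-5/2, -3/2)
V = A + t·(Q−A) with t = 5

t = 5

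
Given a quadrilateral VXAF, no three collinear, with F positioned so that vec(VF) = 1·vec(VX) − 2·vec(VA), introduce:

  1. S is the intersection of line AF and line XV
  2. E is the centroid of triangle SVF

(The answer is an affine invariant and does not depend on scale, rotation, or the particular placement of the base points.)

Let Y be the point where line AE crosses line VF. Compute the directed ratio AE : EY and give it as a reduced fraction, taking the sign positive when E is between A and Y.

AE:EY = 7/2

Set V = (0, 0), X = (1, 0), A = (0, 1), F = (1, -2); any affine frame gives the same invariant.
1. S is the intersection of line AF and line XV ⇒ S = (1/3, 0)
2. E is the centroid of triangle SVF ⇒ E = (4/9, -2/3)
line AE meets VF at Y = (4/7, -8/7)
E = A + t·(Y−A) with t = 7/9, so AE:EY = 7/9:2/9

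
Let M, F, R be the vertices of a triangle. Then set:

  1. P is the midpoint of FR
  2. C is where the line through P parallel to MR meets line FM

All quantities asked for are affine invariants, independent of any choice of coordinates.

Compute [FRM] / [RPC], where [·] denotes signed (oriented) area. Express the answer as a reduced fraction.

Choose coordinates M = (0, 0), F = (1, 0), R = (0, 1).
1. P is the midpoint of FR ⇒ P = (1/2, 1/2)
2. C is where the line through P parallel to MR meets line FM ⇒ C = (1/2, 0)
2·[FRM] = 1, 2·[RPC] = -1/4
[FRM]:[RPC] = 1:-1/4 = -4

[FRM]:[RPC] = -4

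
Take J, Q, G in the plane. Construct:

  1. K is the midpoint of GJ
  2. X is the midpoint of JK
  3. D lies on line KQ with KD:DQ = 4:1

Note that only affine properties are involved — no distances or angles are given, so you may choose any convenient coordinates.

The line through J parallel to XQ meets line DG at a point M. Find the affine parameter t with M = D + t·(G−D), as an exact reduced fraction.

t = -3/7

Choose coordinates J = (0, 0), Q = (1, 0), G = (0, 1).
1. K is the midpoint of GJ ⇒ K = (0, 1/2)
2. X is the midpoint of JK ⇒ X = (0, 1/4)
3. D lies on line KQ with KD:DQ = 4:1 ⇒ D = (4/5, 1/10)
through J parallel to XQ: direction (1, -1/4); meets DG at M = (8/7, -2/7)
M = D + t·(G−D) with t = -3/7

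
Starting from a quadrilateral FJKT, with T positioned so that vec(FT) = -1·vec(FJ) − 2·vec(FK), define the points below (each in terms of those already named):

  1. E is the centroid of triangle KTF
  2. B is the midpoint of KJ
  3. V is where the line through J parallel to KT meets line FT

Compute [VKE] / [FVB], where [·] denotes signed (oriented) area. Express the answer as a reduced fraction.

[VKE]:[FVB] = -14/9

Assign F = (0, 0), J = (1, 0), K = (0, 1), T = (-1, -2) — the answer is frame-independent, so this choice is without loss of generality.
1. E is the centroid of triangle KTF ⇒ E = (-1/3, -1/3)
2. B is the midpoint of KJ ⇒ B = (1/2, 1/2)
3. V is where the line through J parallel to KT meets line FT ⇒ V = (3, 6)
2·[VKE] = 7/3, 2·[FVB] = -3/2
[VKE]:[FVB] = 7/3:-3/2 = -14/9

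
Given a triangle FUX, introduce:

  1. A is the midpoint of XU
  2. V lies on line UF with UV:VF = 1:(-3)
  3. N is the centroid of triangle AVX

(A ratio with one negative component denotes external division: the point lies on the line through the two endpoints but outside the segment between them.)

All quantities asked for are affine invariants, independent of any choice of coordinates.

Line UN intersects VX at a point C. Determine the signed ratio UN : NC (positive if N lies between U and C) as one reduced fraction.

UN:NC = 5

Set F = (0, 0), U = (1, 0), X = (0, 1); any affine frame gives the same invariant.
1. A is the midpoint of XU ⇒ A = (1/2, 1/2)
2. V lies on line UF with UV:VF = 1:(-3) ⇒ V = (3/2, 0)
3. N is the centroid of triangle AVX ⇒ N = (2/3, 1/2)
line UN meets VX at C = (3/5, 3/5)
N = U + t·(C−U) with t = 5/6, so UN:NC = 5/6:1/6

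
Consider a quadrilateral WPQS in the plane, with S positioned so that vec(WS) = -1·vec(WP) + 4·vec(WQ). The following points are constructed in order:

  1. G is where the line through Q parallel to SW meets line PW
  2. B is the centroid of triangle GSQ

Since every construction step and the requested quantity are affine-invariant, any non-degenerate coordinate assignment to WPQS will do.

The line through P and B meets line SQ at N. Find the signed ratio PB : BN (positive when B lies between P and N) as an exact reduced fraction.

PB:BN = -25

Set W = (0, 0), P = (1, 0), Q = (0, 1), S = (-1, 4); any affine frame gives the same invariant.
1. G is where the line through Q parallel to SW meets line PW ⇒ G = (1/4, 0)
2. B is the centroid of triangle GSQ ⇒ B = (-1/4, 5/3)
line PB meets SQ at N = (-1/5, 8/5)
B = P + t·(N−P) with t = 25/24, so PB:BN = 25/24:-1/24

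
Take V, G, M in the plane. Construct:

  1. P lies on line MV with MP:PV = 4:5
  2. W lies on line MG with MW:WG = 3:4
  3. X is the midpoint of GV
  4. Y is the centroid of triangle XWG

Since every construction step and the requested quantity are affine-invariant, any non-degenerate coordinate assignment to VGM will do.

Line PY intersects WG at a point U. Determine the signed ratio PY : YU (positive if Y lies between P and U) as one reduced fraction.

Choose coordinates V = (0, 0), G = (1, 0), M = (0, 1).
1. P lies on line MV with MP:PV = 4:5 ⇒ P = (0, 5/9)
2. W lies on line MG with MW:WG = 3:4 ⇒ W = (3/7, 4/7)
3. X is the midpoint of GV ⇒ X = (1/2, 0)
4. Y is the centroid of triangle XWG ⇒ Y = (9/14, 4/21)
line PY meets WG at U = (36/35, -1/35)
Y = P + t·(U−P) with t = 5/8, so PY:YU = 5/8:3/8

PY:YU = 5/3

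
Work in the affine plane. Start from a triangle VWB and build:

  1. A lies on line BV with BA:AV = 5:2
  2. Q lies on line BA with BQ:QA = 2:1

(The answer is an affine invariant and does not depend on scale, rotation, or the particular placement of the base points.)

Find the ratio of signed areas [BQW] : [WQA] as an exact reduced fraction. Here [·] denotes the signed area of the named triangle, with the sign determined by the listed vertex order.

[BQW]:[WQA] = 2

Work in coordinates with V = (0, 0), W = (1, 0), B = (0, 1).
1. A lies on line BV with BA:AV = 5:2 ⇒ A = (0, 2/7)
2. Q lies on line BA with BQ:QA = 2:1 ⇒ Q = (0, 11/21)
2·[BQW] = 10/21, 2·[WQA] = 5/21
[BQW]:[WQA] = 10/21:5/21 = 2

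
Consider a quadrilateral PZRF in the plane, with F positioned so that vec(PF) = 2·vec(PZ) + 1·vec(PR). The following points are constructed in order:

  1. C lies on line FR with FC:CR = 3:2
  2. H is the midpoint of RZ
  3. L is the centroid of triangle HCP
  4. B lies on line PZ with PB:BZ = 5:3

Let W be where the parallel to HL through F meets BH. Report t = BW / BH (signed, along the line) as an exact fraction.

Set P = (0, 0), Z = (1, 0), R = (0, 1), F = (2, 1); any affine frame gives the same invariant.
1. C lies on line FR with FC:CR = 3:2 ⇒ C = (4/5, 1)
2. H is the midpoint of RZ ⇒ H = (1/2, 1/2)
3. L is the centroid of triangle HCP ⇒ L = (13/30, 1/2)
4. B lies on line PZ with PB:BZ = 5:3 ⇒ B = (5/8, 0)
through F parallel to HL: direction (-1/15, 0); meets BH at W = (3/8, 1)
W = B + t·(H−B) with t = 2

t = 2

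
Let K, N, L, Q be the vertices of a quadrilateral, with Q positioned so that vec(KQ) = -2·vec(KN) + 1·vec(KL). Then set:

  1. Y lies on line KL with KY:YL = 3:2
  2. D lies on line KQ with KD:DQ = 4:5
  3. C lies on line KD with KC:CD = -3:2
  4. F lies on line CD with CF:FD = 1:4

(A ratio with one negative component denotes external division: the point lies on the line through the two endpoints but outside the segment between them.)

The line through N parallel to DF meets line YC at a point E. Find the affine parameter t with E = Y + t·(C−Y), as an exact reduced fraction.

t = 1/6

Choose coordinates K = (0, 0), N = (1, 0), L = (0, 1), Q = (-2, 1).
1. Y lies on line KL with KY:YL = 3:2 ⇒ Y = (0, 3/5)
2. D lies on line KQ with KD:DQ = 4:5 ⇒ D = (-8/9, 4/9)
3. C lies on line KD with KC:CD = -3:2 ⇒ C = (-8/3, 4/3)
4. F lies on line CD with CF:FD = 1:4 ⇒ F = (-104/45, 52/45)
through N parallel to DF: direction (-64/45, 32/45); meets YC at E = (-4/9, 13/18)
E = Y + t·(C−Y) with t = 1/6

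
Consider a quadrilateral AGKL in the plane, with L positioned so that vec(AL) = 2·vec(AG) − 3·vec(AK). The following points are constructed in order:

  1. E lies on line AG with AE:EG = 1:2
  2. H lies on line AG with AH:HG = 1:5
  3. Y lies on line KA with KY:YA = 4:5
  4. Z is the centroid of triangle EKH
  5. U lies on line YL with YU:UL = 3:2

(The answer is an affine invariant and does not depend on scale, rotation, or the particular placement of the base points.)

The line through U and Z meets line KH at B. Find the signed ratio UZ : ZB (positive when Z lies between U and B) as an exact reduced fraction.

UZ:ZB = 193/15

Set A = (0, 0), G = (1, 0), K = (0, 1), L = (2, -3); any affine frame gives the same invariant.
1. E lies on line AG with AE:EG = 1:2 ⇒ E = (1/3, 0)
2. H lies on line AG with AH:HG = 1:5 ⇒ H = (1/6, 0)
3. Y lies on line KA with KY:YA = 4:5 ⇒ Y = (0, 5/9)
4. Z is the centroid of triangle EKH ⇒ Z = (1/6, 1/3)
5. U lies on line YL with YU:UL = 3:2 ⇒ U = (6/5, -71/45)
line UZ meets KH at B = (50/579, 93/193)
Z = U + t·(B−U) with t = 193/208, so UZ:ZB = 193/208:15/208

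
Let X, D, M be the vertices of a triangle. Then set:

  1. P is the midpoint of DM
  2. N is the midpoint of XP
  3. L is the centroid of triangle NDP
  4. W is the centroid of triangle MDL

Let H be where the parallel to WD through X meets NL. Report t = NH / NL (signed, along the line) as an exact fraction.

t = -8/5

Assign X = (0, 0), D = (1, 0), M = (0, 1) — the answer is frame-independent, so this choice is without loss of generality.
1. P is the midpoint of DM ⇒ P = (1/2, 1/2)
2. N is the midpoint of XP ⇒ N = (1/4, 1/4)
3. L is the centroid of triangle NDP ⇒ L = (7/12, 1/4)
4. W is the centroid of triangle MDL ⇒ W = (19/36, 5/12)
through X parallel to WD: direction (17/36, -5/12); meets NL at H = (-17/60, 1/4)
H = N + t·(L−N) with t = -8/5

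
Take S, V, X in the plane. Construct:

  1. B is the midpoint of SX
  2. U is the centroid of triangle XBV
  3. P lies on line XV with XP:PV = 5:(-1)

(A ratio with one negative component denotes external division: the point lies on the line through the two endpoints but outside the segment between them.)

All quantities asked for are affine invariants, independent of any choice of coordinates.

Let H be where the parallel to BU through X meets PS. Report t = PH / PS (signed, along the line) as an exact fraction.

Choose coordinates S = (0, 0), V = (1, 0), X = (0, 1).
1. B is the midpoint of SX ⇒ B = (0, 1/2)
2. U is the centroid of triangle XBV ⇒ U = (1/3, 1/2)
3. P lies on line XV with XP:PV = 5:(-1) ⇒ P = (5/4, -1/4)
through X parallel to BU: direction (1/3, 0); meets PS at H = (-5, 1)
H = P + t·(S−P) with t = 5

t = 5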